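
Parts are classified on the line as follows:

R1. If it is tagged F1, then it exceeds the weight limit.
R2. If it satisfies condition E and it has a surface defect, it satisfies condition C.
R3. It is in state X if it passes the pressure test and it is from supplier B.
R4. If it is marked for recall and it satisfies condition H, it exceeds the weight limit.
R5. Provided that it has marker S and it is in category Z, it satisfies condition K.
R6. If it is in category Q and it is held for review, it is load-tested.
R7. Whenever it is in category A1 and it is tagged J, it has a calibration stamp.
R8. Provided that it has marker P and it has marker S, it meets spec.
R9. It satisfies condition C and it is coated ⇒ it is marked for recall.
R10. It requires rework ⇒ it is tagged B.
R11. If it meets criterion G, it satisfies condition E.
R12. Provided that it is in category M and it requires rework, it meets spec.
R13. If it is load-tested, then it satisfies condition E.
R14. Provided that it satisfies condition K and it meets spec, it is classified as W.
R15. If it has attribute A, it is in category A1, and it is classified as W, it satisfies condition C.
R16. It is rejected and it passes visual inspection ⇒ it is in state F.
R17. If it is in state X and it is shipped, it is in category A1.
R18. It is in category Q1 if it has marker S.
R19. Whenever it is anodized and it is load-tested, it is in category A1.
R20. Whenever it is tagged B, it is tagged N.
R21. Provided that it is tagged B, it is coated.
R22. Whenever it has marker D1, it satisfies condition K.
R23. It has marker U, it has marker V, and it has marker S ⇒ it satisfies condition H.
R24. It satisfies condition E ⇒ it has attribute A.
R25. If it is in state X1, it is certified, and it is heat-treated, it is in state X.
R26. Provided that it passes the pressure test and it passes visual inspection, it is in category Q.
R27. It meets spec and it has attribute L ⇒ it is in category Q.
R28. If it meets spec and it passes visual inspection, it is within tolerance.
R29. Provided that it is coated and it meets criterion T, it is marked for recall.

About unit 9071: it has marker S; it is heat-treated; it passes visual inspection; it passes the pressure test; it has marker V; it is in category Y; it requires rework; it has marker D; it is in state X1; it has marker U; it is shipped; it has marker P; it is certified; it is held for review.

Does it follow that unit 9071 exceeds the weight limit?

Forward chaining from the given facts derives: meets spec, is tagged B, is in category Q1, is tagged N, is coated, satisfies condition H, is in state X, is in category Q, is within tolerance, is load-tested, satisfies condition E, is in category A1, has attribute A.
Rules concluding "it exceeds the weight limit": R1 needs "it is tagged F1"; R4 needs "it is marked for recall" — none of these are established.

No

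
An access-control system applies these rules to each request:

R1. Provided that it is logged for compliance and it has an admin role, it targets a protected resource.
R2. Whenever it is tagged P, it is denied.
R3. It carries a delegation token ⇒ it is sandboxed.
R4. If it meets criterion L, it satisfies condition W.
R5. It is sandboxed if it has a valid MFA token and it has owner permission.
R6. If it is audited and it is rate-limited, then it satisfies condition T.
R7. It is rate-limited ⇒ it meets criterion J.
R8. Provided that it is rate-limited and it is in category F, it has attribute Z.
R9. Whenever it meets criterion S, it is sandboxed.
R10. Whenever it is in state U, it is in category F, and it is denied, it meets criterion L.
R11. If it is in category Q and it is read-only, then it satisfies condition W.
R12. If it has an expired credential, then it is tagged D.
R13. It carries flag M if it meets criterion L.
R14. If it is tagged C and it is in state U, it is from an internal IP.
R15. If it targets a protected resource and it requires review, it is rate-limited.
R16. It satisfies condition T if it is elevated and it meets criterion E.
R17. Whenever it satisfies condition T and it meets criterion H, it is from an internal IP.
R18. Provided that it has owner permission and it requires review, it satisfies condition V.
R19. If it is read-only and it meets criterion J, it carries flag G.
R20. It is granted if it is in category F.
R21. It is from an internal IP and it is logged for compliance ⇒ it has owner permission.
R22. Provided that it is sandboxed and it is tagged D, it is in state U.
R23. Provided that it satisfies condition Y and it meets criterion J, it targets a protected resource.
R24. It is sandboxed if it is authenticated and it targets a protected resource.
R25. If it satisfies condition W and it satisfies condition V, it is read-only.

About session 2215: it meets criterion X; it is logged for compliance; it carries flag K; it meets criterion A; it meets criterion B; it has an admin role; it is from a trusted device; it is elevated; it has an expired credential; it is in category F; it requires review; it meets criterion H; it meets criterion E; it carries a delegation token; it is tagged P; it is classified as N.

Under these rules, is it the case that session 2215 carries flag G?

By R1 (it is logged for compliance, it has an admin role): it targets a protected resource.
By R2 (it is tagged P): it is denied.
By R3 (it carries a delegation token): it is sandboxed.
By R12 (it has an expired credential): it is tagged D.
By R15 (it targets a protected resource, it requires review): it is rate-limited.
By R16 (it is elevated, it meets criterion E): it satisfies condition T.
By R17 (it satisfies condition T, it meets criterion H): it is from an internal IP.
By R21 (it is from an internal IP, it is logged for compliance): it has owner permission.
By R22 (it is sandboxed, it is tagged D): it is in state U.
By R7 (it is rate-limited): it meets criterion J.
By R10 (it is in state U, it is in category F, it is denied): it meets criterion L.
By R18 (it has owner permission, it requires review): it satisfies condition V.
By R4 (it meets criterion L): it satisfies condition W.
By R25 (it satisfies condition W, it satisfies condition V): it is read-only.
By R19 (it is read-only, it meets criterion J): it carries flag G.

Yes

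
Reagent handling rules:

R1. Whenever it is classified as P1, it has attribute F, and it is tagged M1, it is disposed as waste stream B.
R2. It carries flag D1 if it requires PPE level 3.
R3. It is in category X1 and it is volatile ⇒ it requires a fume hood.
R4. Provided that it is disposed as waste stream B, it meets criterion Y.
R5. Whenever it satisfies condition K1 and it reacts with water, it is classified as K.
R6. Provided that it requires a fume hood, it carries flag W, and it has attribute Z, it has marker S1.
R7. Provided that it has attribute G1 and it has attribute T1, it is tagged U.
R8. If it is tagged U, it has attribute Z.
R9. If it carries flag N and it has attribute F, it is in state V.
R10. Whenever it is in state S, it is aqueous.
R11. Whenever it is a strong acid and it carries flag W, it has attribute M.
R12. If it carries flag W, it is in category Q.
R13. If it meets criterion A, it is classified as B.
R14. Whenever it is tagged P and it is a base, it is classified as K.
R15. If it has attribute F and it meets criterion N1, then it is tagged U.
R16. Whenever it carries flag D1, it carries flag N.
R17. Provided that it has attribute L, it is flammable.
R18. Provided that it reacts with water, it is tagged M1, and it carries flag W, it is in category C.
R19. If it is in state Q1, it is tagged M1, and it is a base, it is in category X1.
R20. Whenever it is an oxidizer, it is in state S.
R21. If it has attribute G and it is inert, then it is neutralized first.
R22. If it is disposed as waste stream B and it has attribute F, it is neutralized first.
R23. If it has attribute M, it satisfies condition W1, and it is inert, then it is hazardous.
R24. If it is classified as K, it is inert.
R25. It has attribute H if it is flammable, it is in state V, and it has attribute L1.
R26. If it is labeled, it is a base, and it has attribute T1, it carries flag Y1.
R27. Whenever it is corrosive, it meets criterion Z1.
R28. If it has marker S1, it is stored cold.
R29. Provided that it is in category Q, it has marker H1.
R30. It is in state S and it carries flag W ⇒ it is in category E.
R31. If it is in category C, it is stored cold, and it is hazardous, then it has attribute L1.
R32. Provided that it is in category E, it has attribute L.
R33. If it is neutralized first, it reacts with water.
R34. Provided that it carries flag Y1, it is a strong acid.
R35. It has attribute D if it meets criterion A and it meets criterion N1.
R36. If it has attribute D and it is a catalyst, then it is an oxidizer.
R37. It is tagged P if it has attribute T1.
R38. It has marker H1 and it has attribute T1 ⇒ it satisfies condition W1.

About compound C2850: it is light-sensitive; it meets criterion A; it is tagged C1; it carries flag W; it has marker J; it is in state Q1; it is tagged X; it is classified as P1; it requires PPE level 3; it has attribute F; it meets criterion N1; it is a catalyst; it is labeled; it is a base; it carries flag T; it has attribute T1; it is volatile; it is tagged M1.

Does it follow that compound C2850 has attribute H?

Yes

By R1 (it is classified as P1, it has attribute F, it is tagged M1): it is disposed as waste stream B.
By R2 (it requires PPE level 3): it carries flag D1.
By R12 (it carries flag W): it is in category Q.
By R15 (it has attribute F, it meets criterion N1): it is tagged U.
By R16 (it carries flag D1): it carries flag N.
By R19 (it is in state Q1, it is tagged M1, it is a base): it is in category X1.
By R22 (it is disposed as waste stream B, it has attribute F): it is neutralized first.
By R26 (it is labeled, it is a base, it has attribute T1): it carries flag Y1.
By R29 (it is in category Q): it has marker H1.
By R33 (it is neutralized first): it reacts with water.
By R34 (it carries flag Y1): it is a strong acid.
By R35 (it meets criterion A, it meets criterion N1): it has attribute D.
By R36 (it has attribute D, it is a catalyst): it is an oxidizer.
By R37 (it has attribute T1): it is tagged P.
By R38 (it has marker H1, it has attribute T1): it satisfies condition W1.
By R3 (it is in category X1, it is volatile): it requires a fume hood.
By R8 (it is tagged U): it has attribute Z.
By R9 (it carries flag N, it has attribute F): it is in state V.
By R11 (it is a strong acid, it carries flag W): it has attribute M.
By R14 (it is tagged P, it is a base): it is classified as K.
By R18 (it reacts with water, it is tagged M1, it carries flag W): it is in category C.
By R20 (it is an oxidizer): it is in state S.
By R24 (it is classified as K): it is inert.
By R30 (it is in state S, it carries flag W): it is in category E.
By R32 (it is in category E): it has attribute L.
By R6 (it requires a fume hood, it carries flag W, it has attribute Z): it has marker S1.
By R17 (it has attribute L): it is flammable.
By R23 (it has attribute M, it satisfies condition W1, it is inert): it is hazardous.
By R28 (it has marker S1): it is stored cold.
By R31 (it is in category C, it is stored cold, it is hazardous): it has attribute L1.
By R25 (it is flammable, it is in state V, it has attribute L1): it has attribute H.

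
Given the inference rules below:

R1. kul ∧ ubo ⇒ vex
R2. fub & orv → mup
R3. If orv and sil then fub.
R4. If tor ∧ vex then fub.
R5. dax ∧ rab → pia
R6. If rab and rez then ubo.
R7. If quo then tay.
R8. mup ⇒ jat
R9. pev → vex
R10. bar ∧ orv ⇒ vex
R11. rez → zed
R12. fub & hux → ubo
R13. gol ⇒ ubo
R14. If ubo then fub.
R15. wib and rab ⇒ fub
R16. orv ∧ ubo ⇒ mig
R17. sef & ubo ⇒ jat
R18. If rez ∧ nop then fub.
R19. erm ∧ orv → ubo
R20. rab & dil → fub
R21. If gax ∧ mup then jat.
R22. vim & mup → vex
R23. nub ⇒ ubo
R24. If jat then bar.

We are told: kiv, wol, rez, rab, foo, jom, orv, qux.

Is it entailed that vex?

ubo  (by R6: rab, rez)
fub  (by R14: ubo)
mup  (by R2: fub, orv)
jat  (by R8: mup)
bar  (by R24: jat)
vex  (by R10: bar, orv)

Yes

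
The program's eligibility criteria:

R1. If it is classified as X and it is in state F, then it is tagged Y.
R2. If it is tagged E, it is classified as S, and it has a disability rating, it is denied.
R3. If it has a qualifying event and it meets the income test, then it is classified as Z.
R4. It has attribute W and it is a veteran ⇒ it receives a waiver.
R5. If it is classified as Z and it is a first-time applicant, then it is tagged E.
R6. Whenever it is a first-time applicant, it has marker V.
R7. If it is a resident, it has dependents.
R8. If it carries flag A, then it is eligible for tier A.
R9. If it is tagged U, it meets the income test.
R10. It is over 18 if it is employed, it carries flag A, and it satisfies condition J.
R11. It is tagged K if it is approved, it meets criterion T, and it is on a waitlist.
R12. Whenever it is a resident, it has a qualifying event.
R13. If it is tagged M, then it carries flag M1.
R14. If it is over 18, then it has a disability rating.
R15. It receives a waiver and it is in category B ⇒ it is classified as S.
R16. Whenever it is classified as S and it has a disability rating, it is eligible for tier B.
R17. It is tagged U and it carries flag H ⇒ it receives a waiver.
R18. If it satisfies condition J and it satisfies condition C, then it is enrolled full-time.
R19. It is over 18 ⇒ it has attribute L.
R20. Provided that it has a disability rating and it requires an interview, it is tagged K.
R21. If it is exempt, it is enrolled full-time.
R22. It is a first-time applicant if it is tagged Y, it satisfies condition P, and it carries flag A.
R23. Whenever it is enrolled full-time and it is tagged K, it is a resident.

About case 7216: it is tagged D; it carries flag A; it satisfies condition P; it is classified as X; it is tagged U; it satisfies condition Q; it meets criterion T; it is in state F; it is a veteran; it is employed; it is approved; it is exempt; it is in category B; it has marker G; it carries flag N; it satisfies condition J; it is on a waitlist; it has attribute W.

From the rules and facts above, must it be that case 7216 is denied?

Yes

By R1 (it is classified as X, it is in state F): it is tagged Y.
By R4 (it has attribute W, it is a veteran): it receives a waiver.
By R9 (it is tagged U): it meets the income test.
By R10 (it is employed, it carries flag A, it satisfies condition J): it is over 18.
By R11 (it is approved, it meets criterion T, it is on a waitlist): it is tagged K.
By R14 (it is over 18): it has a disability rating.
By R15 (it receives a waiver, it is in category B): it is classified as S.
By R21 (it is exempt): it is enrolled full-time.
By R22 (it is tagged Y, it satisfies condition P, it carries flag A): it is a first-time applicant.
By R23 (it is enrolled full-time, it is tagged K): it is a resident.
By R12 (it is a resident): it has a qualifying event.
By R3 (it has a qualifying event, it meets the income test): it is classified as Z.
By R5 (it is classified as Z, it is a first-time applicant): it is tagged E.
By R2 (it is tagged E, it is classified as S, it has a disability rating): it is denied.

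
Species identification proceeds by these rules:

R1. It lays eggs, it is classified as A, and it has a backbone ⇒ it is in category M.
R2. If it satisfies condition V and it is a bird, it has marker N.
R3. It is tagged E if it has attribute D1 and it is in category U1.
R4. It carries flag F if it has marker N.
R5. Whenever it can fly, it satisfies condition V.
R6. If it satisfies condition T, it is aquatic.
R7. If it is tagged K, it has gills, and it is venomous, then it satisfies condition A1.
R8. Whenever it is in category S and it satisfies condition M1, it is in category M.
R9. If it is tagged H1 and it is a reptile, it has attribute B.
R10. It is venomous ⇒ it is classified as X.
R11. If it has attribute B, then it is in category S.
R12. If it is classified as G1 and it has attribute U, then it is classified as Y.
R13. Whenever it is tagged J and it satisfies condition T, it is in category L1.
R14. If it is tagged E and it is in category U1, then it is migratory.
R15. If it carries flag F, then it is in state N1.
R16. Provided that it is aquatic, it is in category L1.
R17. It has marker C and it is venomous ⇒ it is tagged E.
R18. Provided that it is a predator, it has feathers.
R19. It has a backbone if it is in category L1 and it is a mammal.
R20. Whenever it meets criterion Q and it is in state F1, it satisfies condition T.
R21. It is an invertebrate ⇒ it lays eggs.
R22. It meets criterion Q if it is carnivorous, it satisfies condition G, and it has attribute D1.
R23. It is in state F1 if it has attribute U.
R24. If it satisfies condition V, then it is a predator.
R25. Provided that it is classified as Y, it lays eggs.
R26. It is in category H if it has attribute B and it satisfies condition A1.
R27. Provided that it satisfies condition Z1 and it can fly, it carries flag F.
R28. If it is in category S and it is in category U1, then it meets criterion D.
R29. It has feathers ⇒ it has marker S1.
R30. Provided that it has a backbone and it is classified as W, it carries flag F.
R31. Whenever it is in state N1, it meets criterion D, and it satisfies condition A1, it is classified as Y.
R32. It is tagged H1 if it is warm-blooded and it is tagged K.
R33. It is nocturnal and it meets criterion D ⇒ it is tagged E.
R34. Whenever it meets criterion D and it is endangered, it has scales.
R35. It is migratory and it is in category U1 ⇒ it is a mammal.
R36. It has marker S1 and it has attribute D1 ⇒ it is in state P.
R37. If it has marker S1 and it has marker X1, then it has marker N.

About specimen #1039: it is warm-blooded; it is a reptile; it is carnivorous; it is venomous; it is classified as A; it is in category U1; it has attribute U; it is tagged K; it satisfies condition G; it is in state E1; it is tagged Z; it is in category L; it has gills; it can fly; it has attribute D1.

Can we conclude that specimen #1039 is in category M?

No

Forward chaining from the given facts derives: is tagged E, satisfies condition V, satisfies condition A1, is classified as X, is migratory, meets criterion Q, is in state F1, is a predator, is tagged H1, is a mammal, has attribute B, is in category S, has feathers, satisfies condition T, is in category H, meets criterion D, has marker S1, is in state P, is aquatic, is in category L1, has a backbone.
Rules concluding "it is in category M": R1 needs "it lays eggs"; R8 needs "it satisfies condition M1" — none of these are established.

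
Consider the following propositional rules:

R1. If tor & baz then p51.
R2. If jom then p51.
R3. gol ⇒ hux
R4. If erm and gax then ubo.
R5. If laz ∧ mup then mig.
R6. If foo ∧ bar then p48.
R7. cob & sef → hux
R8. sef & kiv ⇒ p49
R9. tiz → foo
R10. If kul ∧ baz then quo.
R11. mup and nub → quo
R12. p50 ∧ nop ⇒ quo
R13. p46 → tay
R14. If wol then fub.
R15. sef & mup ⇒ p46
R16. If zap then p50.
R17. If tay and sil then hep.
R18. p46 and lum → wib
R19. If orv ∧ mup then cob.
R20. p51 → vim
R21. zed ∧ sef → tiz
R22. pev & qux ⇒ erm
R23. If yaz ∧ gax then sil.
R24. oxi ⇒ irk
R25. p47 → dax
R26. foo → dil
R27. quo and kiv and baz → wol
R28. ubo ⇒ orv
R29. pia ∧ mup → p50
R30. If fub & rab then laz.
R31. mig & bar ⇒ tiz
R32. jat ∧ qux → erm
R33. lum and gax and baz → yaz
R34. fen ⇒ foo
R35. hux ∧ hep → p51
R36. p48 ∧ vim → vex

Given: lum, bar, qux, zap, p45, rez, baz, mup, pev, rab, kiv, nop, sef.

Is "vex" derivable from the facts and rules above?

Forward chaining from the given facts derives: p49, p46, p50, wib, erm, quo, tay, wol, fub, laz, mig, tiz, foo, dil, p48.
The only rule concluding vex is R36, which needs vim; that is never established.

No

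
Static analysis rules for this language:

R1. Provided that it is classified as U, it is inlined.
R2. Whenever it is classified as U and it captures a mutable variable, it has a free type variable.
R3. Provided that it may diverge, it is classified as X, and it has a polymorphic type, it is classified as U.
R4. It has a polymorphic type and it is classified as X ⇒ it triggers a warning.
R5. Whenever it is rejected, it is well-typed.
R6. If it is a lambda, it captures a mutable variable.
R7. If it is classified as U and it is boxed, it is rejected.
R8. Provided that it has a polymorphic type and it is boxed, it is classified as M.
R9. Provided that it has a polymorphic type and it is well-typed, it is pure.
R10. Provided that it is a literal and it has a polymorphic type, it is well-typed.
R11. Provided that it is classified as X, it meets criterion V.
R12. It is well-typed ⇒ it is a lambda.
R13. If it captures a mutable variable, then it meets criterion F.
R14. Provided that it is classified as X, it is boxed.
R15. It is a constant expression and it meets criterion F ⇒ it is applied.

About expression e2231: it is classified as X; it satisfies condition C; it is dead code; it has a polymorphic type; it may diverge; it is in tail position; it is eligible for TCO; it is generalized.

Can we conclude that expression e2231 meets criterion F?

By R3 (it may diverge, it is classified as X, it has a polymorphic type): it is classified as U.
By R14 (it is classified as X): it is boxed.
By R7 (it is classified as U, it is boxed): it is rejected.
By R5 (it is rejected): it is well-typed.
By R12 (it is well-typed): it is a lambda.
By R6 (it is a lambda): it captures a mutable variable.
By R13 (it captures a mutable variable): it meets criterion F.

Yes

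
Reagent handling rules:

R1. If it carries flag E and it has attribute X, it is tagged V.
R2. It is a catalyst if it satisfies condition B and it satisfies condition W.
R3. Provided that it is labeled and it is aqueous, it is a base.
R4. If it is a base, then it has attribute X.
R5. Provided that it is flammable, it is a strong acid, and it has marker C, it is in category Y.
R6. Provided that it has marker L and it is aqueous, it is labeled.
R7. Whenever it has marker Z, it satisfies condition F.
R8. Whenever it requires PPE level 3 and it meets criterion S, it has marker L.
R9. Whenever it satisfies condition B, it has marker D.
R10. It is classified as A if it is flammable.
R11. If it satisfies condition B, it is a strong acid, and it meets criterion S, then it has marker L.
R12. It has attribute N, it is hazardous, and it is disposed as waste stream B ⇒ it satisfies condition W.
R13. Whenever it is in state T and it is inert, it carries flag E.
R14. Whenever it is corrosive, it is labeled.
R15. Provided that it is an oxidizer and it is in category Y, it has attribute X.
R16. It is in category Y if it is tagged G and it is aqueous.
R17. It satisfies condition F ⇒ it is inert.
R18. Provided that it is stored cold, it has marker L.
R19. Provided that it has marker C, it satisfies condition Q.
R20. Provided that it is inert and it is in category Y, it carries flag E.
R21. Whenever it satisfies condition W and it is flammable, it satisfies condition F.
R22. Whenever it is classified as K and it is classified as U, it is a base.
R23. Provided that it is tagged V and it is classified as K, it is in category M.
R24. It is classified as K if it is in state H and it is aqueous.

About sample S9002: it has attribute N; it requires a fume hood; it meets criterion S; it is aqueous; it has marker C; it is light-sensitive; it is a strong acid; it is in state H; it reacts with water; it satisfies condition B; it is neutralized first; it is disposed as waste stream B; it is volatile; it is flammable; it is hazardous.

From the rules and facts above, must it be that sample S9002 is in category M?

Yes

By R5 (it is flammable, it is a strong acid, it has marker C): it is in category Y.
By R11 (it satisfies condition B, it is a strong acid, it meets criterion S): it has marker L.
By R12 (it has attribute N, it is hazardous, it is disposed as waste stream B): it satisfies condition W.
By R21 (it satisfies condition W, it is flammable): it satisfies condition F.
By R24 (it is in state H, it is aqueous): it is classified as K.
By R6 (it has marker L, it is aqueous): it is labeled.
By R17 (it satisfies condition F): it is inert.
By R20 (it is inert, it is in category Y): it carries flag E.
By R3 (it is labeled, it is aqueous): it is a base.
By R4 (it is a base): it has attribute X.
By R1 (it carries flag E, it has attribute X): it is tagged V.
By R23 (it is tagged V, it is classified as K): it is in category M.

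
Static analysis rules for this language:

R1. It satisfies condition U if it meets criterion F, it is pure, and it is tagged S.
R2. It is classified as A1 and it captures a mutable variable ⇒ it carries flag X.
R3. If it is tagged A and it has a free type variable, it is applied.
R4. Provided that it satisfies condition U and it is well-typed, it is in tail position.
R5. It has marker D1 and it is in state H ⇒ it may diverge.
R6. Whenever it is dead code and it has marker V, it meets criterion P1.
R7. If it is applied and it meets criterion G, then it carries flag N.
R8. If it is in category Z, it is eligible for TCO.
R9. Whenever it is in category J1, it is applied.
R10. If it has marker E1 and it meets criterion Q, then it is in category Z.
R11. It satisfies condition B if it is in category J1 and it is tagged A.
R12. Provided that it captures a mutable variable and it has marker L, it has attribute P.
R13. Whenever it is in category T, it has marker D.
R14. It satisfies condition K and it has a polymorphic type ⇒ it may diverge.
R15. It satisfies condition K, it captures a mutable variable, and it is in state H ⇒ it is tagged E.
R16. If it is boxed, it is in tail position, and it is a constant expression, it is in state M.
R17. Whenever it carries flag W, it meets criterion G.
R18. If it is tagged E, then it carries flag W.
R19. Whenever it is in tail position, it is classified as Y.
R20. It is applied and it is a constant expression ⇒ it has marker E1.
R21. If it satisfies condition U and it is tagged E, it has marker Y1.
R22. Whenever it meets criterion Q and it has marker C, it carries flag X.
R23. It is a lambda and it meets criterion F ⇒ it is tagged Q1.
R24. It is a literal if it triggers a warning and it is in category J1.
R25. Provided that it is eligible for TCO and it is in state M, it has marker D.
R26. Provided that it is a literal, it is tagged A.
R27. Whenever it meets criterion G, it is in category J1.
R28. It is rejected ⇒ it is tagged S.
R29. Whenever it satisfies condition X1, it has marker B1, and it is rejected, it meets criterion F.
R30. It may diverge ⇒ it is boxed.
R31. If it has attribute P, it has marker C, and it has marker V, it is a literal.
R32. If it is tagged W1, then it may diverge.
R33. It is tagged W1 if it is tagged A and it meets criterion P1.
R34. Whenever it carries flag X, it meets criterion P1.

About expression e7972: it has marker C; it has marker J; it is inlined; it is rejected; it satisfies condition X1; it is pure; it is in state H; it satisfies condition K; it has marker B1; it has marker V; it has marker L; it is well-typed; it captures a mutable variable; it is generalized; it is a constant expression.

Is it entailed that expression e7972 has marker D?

No

Forward chaining from the given facts derives: has attribute P, is tagged E, carries flag W, is tagged S, meets criterion F, is a literal, satisfies condition U, is in tail position, meets criterion G, is classified as Y, has marker Y1, is tagged A, is in category J1, is applied, satisfies condition B, has marker E1, carries flag N.
Rules concluding "it has marker D": R13 needs "it is in category T"; R25 needs "it is eligible for TCO" — none of these are established.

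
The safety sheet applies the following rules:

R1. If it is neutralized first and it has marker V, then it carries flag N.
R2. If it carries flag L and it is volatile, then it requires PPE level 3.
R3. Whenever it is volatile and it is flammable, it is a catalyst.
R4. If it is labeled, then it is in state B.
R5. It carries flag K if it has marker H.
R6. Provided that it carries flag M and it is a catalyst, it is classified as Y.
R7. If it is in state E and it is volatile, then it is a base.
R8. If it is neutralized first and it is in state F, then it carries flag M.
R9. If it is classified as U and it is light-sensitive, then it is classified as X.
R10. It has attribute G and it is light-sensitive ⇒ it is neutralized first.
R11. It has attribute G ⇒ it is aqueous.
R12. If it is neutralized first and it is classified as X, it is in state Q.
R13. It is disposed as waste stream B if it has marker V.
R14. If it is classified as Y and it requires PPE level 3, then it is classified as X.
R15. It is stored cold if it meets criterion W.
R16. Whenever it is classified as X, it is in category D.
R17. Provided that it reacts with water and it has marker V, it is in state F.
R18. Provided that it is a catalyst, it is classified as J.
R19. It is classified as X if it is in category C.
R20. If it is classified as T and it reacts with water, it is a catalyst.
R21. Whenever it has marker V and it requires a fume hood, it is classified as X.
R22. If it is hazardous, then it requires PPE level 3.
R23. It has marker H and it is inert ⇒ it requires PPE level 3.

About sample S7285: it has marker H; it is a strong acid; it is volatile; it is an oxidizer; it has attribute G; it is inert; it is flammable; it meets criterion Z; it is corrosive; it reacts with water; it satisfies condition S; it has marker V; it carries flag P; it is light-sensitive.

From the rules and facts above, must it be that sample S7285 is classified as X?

By R3 (it is volatile, it is flammable): it is a catalyst.
By R10 (it has attribute G, it is light-sensitive): it is neutralized first.
By R17 (it reacts with water, it has marker V): it is in state F.
By R23 (it has marker H, it is inert): it requires PPE level 3.
By R8 (it is neutralized first, it is in state F): it carries flag M.
By R6 (it carries flag M, it is a catalyst): it is classified as Y.
By R14 (it is classified as Y, it requires PPE level 3): it is classified as X.

Yes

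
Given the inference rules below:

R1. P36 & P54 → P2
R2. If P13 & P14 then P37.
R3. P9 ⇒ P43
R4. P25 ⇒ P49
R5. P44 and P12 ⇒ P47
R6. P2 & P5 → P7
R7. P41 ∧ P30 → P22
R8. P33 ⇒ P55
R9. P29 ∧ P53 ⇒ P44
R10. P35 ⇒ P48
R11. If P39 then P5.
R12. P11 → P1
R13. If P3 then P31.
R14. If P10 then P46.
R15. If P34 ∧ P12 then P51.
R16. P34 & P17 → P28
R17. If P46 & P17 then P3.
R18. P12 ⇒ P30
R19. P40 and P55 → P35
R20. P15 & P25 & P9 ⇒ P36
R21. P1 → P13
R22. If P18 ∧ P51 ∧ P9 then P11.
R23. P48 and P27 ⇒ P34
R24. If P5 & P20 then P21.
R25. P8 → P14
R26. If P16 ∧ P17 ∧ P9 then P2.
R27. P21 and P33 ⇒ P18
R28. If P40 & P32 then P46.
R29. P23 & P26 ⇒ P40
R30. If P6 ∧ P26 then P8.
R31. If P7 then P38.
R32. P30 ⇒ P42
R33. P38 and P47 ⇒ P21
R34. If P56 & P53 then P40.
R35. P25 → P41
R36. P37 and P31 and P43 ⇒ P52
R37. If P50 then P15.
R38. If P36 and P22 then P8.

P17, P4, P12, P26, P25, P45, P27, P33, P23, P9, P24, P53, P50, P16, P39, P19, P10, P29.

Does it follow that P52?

Yes

P43  (by R3: P9)
P55  (by R8: P33)
P44  (by R9: P29, P53)
P5  (by R11: P39)
P46  (by R14: P10)
P3  (by R17: P46, P17)
P30  (by R18: P12)
P2  (by R26: P16, P17, P9)
P40  (by R29: P23, P26)
P41  (by R35: P25)
P15  (by R37: P50)
P47  (by R5: P44, P12)
P7  (by R6: P2, P5)
P22  (by R7: P41, P30)
P31  (by R13: P3)
P35  (by R19: P40, P55)
P36  (by R20: P15, P25, P9)
P38  (by R31: P7)
P21  (by R33: P38, P47)
P8  (by R38: P36, P22)
P48  (by R10: P35)
P34  (by R23: P48, P27)
P14  (by R25: P8)
P18  (by R27: P21, P33)
P51  (by R15: P34, P12)
P11  (by R22: P18, P51, P9)
P1  (by R12: P11)
P13  (by R21: P1)
P37  (by R2: P13, P14)
P52  (by R36: P37, P31, P43)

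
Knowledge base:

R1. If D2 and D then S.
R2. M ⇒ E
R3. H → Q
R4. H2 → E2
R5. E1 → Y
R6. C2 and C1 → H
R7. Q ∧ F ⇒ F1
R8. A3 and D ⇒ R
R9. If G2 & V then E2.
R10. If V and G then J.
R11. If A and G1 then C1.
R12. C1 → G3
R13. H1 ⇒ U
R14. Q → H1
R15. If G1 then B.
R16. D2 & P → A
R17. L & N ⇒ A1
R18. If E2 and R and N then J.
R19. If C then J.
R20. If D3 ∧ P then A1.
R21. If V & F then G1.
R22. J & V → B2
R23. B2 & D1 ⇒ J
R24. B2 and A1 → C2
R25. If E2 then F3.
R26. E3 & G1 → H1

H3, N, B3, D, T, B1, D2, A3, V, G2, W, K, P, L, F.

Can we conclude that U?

R  (by R8: A3, D)
E2  (by R9: G2, V)
A  (by R16: D2, P)
A1  (by R17: L, N)
J  (by R18: E2, R, N)
G1  (by R21: V, F)
B2  (by R22: J, V)
C2  (by R24: B2, A1)
C1  (by R11: A, G1)
H  (by R6: C2, C1)
Q  (by R3: H)
H1  (by R14: Q)
U  (by R13: H1)

Yes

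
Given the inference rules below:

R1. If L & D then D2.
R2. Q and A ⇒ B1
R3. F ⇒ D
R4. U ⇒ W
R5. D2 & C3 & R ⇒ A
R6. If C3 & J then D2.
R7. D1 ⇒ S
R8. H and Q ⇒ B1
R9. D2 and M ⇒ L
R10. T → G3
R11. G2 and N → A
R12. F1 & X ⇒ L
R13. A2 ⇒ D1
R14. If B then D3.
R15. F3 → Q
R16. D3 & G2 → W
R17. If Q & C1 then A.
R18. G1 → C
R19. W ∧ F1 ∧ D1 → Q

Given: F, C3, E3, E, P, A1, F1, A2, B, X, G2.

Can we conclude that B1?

Forward chaining from the given facts derives: D, L, D1, D3, W, Q, D2, S.
Rules concluding B1: R2 needs A; R8 needs H — none of these are established.

No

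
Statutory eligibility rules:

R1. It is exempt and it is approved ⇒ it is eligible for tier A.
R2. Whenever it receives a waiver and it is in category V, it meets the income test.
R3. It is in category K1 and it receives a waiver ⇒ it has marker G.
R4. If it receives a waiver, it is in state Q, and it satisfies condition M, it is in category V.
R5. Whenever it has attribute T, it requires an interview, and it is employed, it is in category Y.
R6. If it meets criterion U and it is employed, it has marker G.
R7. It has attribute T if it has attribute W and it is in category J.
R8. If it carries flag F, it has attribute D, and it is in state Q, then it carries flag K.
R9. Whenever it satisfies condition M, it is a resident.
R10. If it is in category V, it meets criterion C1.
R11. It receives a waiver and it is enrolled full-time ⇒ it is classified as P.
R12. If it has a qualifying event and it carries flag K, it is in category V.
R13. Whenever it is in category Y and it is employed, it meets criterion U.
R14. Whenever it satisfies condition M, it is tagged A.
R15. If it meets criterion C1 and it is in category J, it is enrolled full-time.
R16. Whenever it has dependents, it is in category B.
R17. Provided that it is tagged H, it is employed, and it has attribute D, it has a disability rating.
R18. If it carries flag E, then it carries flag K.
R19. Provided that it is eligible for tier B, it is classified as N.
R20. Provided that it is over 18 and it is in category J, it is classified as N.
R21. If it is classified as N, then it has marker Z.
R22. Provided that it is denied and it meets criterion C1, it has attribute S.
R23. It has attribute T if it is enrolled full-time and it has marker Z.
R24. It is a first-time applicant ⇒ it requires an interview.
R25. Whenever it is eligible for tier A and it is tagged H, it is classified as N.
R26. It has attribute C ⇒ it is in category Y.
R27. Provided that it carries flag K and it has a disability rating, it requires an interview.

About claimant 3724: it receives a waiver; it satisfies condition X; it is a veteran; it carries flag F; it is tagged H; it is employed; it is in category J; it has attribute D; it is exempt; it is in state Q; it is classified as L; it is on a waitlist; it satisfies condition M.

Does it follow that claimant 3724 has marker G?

Forward chaining from the given facts derives: is in category V, carries flag K, is a resident, meets criterion C1, is tagged A, is enrolled full-time, has a disability rating, requires an interview, meets the income test, is classified as P.
Rules concluding "it has marker G": R3 needs "it is in category K1"; R6 needs "it meets criterion U" — none of these are established.

No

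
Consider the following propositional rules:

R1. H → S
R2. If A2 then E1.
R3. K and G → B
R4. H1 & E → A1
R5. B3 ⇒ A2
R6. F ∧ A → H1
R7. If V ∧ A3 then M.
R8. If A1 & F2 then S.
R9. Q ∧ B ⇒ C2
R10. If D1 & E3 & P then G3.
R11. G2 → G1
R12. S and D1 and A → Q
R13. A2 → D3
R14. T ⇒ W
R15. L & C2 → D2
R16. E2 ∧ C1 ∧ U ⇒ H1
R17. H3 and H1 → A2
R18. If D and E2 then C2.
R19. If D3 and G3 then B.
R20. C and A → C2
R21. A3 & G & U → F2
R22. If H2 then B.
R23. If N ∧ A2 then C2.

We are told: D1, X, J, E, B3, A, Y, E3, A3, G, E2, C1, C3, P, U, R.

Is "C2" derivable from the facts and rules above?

A2  (by R5: B3)
G3  (by R10: D1, E3, P)
D3  (by R13: A2)
H1  (by R16: E2, C1, U)
B  (by R19: D3, G3)
F2  (by R21: A3, G, U)
A1  (by R4: H1, E)
S  (by R8: A1, F2)
Q  (by R12: S, D1, A)
C2  (by R9: Q, B)

Yes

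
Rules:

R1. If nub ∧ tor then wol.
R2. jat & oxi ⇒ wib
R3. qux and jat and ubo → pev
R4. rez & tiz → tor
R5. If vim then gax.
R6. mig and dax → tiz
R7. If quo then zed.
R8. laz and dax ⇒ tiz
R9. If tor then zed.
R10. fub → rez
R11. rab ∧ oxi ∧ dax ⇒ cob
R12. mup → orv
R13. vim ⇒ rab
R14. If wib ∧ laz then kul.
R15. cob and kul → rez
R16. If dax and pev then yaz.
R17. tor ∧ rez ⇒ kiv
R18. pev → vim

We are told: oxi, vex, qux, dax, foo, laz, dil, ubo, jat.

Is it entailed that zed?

Yes

wib  (by R2: jat, oxi)
pev  (by R3: qux, jat, ubo)
tiz  (by R8: laz, dax)
kul  (by R14: wib, laz)
vim  (by R18: pev)
rab  (by R13: vim)
cob  (by R11: rab, oxi, dax)
rez  (by R15: cob, kul)
tor  (by R4: rez, tiz)
zed  (by R9: tor)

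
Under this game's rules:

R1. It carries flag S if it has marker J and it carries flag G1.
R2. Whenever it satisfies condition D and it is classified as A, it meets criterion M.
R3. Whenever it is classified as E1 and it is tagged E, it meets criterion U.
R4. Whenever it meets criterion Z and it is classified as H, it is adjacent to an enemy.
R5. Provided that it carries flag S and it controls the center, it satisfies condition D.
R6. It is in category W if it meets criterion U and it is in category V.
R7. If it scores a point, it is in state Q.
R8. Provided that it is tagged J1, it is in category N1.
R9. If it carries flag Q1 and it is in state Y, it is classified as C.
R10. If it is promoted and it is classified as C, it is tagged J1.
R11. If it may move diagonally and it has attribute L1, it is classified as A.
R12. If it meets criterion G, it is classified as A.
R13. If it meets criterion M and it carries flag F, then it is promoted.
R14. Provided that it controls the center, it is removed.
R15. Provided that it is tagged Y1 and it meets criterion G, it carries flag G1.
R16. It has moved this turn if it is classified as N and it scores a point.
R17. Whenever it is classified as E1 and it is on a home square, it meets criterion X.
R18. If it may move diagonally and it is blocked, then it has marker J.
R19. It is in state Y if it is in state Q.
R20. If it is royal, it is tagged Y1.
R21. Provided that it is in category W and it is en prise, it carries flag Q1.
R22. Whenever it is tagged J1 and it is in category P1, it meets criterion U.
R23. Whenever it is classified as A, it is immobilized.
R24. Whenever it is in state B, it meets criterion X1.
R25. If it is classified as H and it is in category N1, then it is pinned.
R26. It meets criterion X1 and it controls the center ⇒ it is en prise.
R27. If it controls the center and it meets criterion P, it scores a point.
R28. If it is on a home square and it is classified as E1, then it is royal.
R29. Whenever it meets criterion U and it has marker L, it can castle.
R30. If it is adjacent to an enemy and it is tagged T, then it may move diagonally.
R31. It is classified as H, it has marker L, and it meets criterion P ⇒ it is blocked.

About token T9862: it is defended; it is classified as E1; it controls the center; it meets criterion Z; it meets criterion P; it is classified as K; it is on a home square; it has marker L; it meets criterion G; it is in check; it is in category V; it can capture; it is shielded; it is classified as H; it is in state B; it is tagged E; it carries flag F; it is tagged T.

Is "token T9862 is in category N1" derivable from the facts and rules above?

Yes

By R3 (it is classified as E1, it is tagged E): it meets criterion U.
By R4 (it meets criterion Z, it is classified as H): it is adjacent to an enemy.
By R6 (it meets criterion U, it is in category V): it is in category W.
By R12 (it meets criterion G): it is classified as A.
By R24 (it is in state B): it meets criterion X1.
By R26 (it meets criterion X1, it controls the center): it is en prise.
By R27 (it controls the center, it meets criterion P): it scores a point.
By R28 (it is on a home square, it is classified as E1): it is royal.
By R30 (it is adjacent to an enemy, it is tagged T): it may move diagonally.
By R31 (it is classified as H, it has marker L, it meets criterion P): it is blocked.
By R7 (it scores a point): it is in state Q.
By R18 (it may move diagonally, it is blocked): it has marker J.
By R19 (it is in state Q): it is in state Y.
By R20 (it is royal): it is tagged Y1.
By R21 (it is in category W, it is en prise): it carries flag Q1.
By R9 (it carries flag Q1, it is in state Y): it is classified as C.
By R15 (it is tagged Y1, it meets criterion G): it carries flag G1.
By R1 (it has marker J, it carries flag G1): it carries flag S.
By R5 (it carries flag S, it controls the center): it satisfies condition D.
By R2 (it satisfies condition D, it is classified as A): it meets criterion M.
By R13 (it meets criterion M, it carries flag F): it is promoted.
By R10 (it is promoted, it is classified as C): it is tagged J1.
By R8 (it is tagged J1): it is in category N1.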